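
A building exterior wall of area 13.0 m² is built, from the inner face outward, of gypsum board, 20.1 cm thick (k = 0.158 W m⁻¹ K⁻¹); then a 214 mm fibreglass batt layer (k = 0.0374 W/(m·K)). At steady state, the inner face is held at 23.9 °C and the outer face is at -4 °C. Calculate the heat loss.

Series thermal resistances, inner to outer:
  R_gypsum board = L/(kA) = 0.201/(0.158·13.0) = 0.09786 K/W
  R_fibreglass batt = L/(kA) = 0.214/(0.0374·13.0) = 0.4401 K/W
ΣR = 0.09786 + 0.4401 = 0.5380 K/W
Q = ΔT/ΣR = (23.9 °C − -4 °C)/0.5380 = 51.9 W

Q = 51.9 W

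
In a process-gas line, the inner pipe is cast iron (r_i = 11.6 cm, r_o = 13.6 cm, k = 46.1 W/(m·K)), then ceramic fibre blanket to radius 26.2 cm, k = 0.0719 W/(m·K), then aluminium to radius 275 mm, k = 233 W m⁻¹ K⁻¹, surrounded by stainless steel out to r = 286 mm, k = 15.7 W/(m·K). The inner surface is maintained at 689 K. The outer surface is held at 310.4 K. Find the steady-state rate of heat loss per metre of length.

Q' = 261 W/m

Resistance network (inner→outer):
  R'_cast iron = ln(0.136/0.116)/(2πk) = 0.1591/(2π·46.1) = 5.492×10^-4 m·K/W
  R'_ceramic fibre blanket = ln(0.262/0.136)/(2πk) = 0.6557/(2π·0.0719) = 1.451 m·K/W
  R'_aluminium = ln(0.275/0.262)/(2πk) = 0.04843/(2π·233) = 3.308×10^-5 m·K/W
  R'_stainless steel = ln(0.286/0.275)/(2πk) = 0.03922/(2π·15.7) = 3.976×10^-4 m·K/W
ΣR = 5.492×10^-4 + 1.451 + 3.308×10^-5 + 3.976×10^-4 = 1.452 m·K/W
Q' = ΔT/ΣR = (689 K − 310.4 K)/1.452 = 261 W/m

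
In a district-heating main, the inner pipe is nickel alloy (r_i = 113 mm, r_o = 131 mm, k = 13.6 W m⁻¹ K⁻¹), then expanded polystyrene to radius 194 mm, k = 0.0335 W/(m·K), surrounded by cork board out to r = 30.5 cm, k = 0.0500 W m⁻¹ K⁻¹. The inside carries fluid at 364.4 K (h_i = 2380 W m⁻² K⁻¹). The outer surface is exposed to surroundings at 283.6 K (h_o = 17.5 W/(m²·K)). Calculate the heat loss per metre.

Treat each layer as a resistance in series:
  R'_conv,in = 1/(2πr h) = 1/(2π·0.113·2380) = 5.918×10^-4 m·K/W
  R'_nickel alloy = ln(0.131/0.113)/(2πk) = 0.1478/(2π·13.6) = 0.001730 m·K/W
  R'_expanded polystyrene = ln(0.194/0.131)/(2πk) = 0.3927/(2π·0.0335) = 1.865 m·K/W
  R'_cork board = ln(0.305/0.194)/(2πk) = 0.4525/(2π·0.0500) = 1.440 m·K/W
  R'_conv,out = 1/(2πr h) = 1/(2π·0.305·17.5) = 0.02982 m·K/W
ΣR = 5.918×10^-4 + 0.001730 + 1.865 + 1.440 + 0.02982 = 3.337 m·K/W
Q' = ΔT/ΣR = (364.4 K − 283.6 K)/3.337 = 24.2 W/m

Q' = 24.2 W/m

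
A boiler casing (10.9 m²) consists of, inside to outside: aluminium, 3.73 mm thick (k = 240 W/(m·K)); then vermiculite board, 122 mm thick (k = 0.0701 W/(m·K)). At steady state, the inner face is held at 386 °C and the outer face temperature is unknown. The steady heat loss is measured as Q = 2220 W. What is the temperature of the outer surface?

T_out = 31.5 °C

Series resistances:
  R_aluminium = L/(kA) = 0.00373/(240·10.9) = 1.426×10^-6 K/W
  R_vermiculite board = L/(kA) = 0.122/(0.0701·10.9) = 0.1597 K/W
ΣR = 0.1597 K/W
ΔT = Q·ΣR = 2220 × 0.1597 = 354.5 K
Heat flows outward, so T_out = T_in − ΔT = 386 − 354.5 = 31.5 °C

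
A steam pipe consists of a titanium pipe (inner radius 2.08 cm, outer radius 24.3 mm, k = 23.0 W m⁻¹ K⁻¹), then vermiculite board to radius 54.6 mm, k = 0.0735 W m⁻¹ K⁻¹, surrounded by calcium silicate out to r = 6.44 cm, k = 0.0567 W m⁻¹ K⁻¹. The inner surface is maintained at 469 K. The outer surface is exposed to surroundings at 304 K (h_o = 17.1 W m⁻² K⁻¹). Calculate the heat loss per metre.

Resistance network (inner→outer):
  R'_titanium = ln(0.0243/0.0208)/(2πk) = 0.1555/(2π·23.0) = 0.001076 m·K/W
  R'_vermiculite board = ln(0.0546/0.0243)/(2πk) = 0.8096/(2π·0.0735) = 1.753 m·K/W
  R'_calcium silicate = ln(0.0644/0.0546)/(2πk) = 0.1651/(2π·0.0567) = 0.4634 m·K/W
  R'_conv,out = 1/(2πr h) = 1/(2π·0.0644·17.1) = 0.1445 m·K/W
ΣR = 0.001076 + 1.753 + 0.4634 + 0.1445 = 2.362 m·K/W
Q' = ΔT/ΣR = (469 K − 304 K)/2.362 = 69.9 W/m

Q' = 69.9 W/m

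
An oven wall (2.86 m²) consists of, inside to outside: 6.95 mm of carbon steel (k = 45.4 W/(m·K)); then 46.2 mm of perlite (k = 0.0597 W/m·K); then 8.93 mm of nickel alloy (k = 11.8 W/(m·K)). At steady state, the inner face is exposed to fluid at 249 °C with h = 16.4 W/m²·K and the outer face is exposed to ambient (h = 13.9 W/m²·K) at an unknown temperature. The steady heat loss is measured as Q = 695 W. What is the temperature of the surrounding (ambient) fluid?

Series resistances:
  R_conv,in = 1/(hA) = 1/(16.4·2.86) = 0.02132 K/W
  R_carbon steel = L/(kA) = 0.00695/(45.4·2.86) = 5.353×10^-5 K/W
  R_perlite = L/(kA) = 0.0462/(0.0597·2.86) = 0.2706 K/W
  R_nickel alloy = L/(kA) = 0.00893/(11.8·2.86) = 2.646×10^-4 K/W
  R_conv,out = 1/(hA) = 1/(13.9·2.86) = 0.02515 K/W
ΣR = 0.3174 K/W
ΔT = Q·ΣR = 695 × 0.3174 = 220.6 K
Heat flows outward, so T_out = T_in − ΔT = 249 − 220.6 = 28.4 °C

T_out = 28.4 °C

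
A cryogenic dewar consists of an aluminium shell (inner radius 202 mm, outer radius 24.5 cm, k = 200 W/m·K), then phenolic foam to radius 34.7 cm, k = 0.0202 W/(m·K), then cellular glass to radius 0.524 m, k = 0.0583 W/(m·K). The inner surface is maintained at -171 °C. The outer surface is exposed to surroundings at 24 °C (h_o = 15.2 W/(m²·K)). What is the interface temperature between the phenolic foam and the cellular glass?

Series thermal resistances, inner to outer:
  R_aluminium = (1/0.202 − 1/0.245)/(4πk) = 0.8689/(4π·200) = 3.457×10^-4 K/W
  R_phenolic foam = (1/0.245 − 1/0.347)/(4πk) = 1.200/(4π·0.0202) = 4.727 K/W
  R_cellular glass = (1/0.347 − 1/0.524)/(4πk) = 0.9734/(4π·0.0583) = 1.329 K/W
  R_conv,out = 1/(4πr²h) = 1/(4π·0.524²·15.2) = 0.01907 K/W
ΣR = 3.457×10^-4 + 4.727 + 1.329 + 0.01907 = 6.075 K/W
Q = ΔT/ΣR = (-171 °C − 24 °C)/6.075 = -32.10 W
From the inner boundary to the phenolic foam/cellular glass interface, ΣR_partial = 4.727 K/W.
T_interface = T_in − Q·ΣR_partial = -171 °C − (-32.10)(4.727) = -19.3 °C

T = -19.3 °C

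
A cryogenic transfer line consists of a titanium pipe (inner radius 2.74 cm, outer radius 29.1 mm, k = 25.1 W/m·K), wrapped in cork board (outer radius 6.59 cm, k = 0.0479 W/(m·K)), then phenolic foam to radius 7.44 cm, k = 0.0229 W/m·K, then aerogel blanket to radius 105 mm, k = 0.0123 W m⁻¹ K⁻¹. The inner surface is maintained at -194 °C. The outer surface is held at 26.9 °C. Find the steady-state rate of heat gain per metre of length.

Resistance network (inner→outer):
  R'_titanium = ln(0.0291/0.0274)/(2πk) = 0.06020/(2π·25.1) = 3.817×10^-4 m·K/W
  R'_cork board = ln(0.0659/0.0291)/(2πk) = 0.8174/(2π·0.0479) = 2.716 m·K/W
  R'_phenolic foam = ln(0.0744/0.0659)/(2πk) = 0.1213/(2π·0.0229) = 0.8432 m·K/W
  R'_aerogel blanket = ln(0.105/0.0744)/(2πk) = 0.3445/(2π·0.0123) = 4.458 m·K/W
ΣR = 3.817×10^-4 + 2.716 + 0.8432 + 4.458 = 8.018 m·K/W
Q' = ΔT/ΣR = (-194 °C − 26.9 °C)/8.018 = -27.6 W/m
(Negative Q' ⇒ heat flows inward; heat gain = 27.6 W/m.)

Q' = 27.6 W/m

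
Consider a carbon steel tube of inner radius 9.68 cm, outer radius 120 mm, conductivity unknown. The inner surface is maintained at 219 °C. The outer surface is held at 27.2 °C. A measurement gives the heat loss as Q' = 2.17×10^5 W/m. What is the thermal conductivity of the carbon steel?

ΣR = ΔT/Q' = |219 − 27.2|/2.17×10^5 = 8.839×10^-4 m·K/W
ln(r₂/r₁)/(2πk) = 8.839×10^-4 ⇒ k = 0.2148/(2π·8.839×10^-4) = 38.7 W/m·K

k = 38.7 W/m·K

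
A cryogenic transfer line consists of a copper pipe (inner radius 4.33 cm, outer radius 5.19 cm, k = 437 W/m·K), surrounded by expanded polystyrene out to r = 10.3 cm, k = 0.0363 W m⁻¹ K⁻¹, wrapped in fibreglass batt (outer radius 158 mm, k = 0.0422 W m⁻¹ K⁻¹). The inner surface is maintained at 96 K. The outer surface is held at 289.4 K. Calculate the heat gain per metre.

Q' = 41.9 W/m

Treat each layer as a resistance in series:
  R'_copper = ln(0.0519/0.0433)/(2πk) = 0.1812/(2π·437) = 6.598×10^-5 m·K/W
  R'_expanded polystyrene = ln(0.103/0.0519)/(2πk) = 0.6854/(2π·0.0363) = 3.005 m·K/W
  R'_fibreglass batt = ln(0.158/0.103)/(2πk) = 0.4279/(2π·0.0422) = 1.614 m·K/W
ΣR = 6.598×10^-5 + 3.005 + 1.614 = 4.619 m·K/W
Q' = ΔT/ΣR = (96 K − 289.4 K)/4.619 = -41.9 W/m
(Negative Q' ⇒ heat flows inward; heat gain = 41.9 W/m.)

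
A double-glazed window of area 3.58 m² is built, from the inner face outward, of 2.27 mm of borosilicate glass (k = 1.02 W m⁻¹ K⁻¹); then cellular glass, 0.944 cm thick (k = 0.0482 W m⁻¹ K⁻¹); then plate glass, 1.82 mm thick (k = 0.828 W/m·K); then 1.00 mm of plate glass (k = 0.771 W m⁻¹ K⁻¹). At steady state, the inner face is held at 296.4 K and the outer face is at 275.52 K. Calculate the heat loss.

Q = 371 W

Resistance network (inner→outer):
  R_borosilicate glass = L/(kA) = 0.00227/(1.02·3.58) = 6.216×10^-4 K/W
  R_cellular glass = L/(kA) = 0.00944/(0.0482·3.58) = 0.05471 K/W
  R_plate glass = L/(kA) = 0.00182/(0.828·3.58) = 6.140×10^-4 K/W
  R_plate glass = L/(kA) = 0.00100/(0.771·3.58) = 3.623×10^-4 K/W
ΣR = 6.216×10^-4 + 0.05471 + 6.140×10^-4 + 3.623×10^-4 = 0.05631 K/W
Q = ΔT/ΣR = (296.4 K − 275.52 K)/0.05631 = 371 W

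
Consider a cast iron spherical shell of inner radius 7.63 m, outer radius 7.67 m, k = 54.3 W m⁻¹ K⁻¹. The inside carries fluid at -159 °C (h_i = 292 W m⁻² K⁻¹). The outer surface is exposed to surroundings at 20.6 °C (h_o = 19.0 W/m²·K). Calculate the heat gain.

Series thermal resistances, inner to outer:
  R_conv,in = 1/(4πr²h) = 1/(4π·7.63²·292) = 4.681×10^-6 K/W
  R_cast iron = (1/7.63 − 1/7.67)/(4πk) = 6.835×10^-4/(4π·54.3) = 1.002×10^-6 K/W
  R_conv,out = 1/(4πr²h) = 1/(4π·7.67²·19.0) = 7.119×10^-5 K/W
ΣR = 4.681×10^-6 + 1.002×10^-6 + 7.119×10^-5 = 7.687×10^-5 K/W
Q = ΔT/ΣR = (-159 °C − 20.6 °C)/7.687×10^-5 = -2.34×10^6 W
(Negative Q ⇒ heat flows inward; heat gain = 2.34×10^6 W.)

Q = 2.34×10^6 W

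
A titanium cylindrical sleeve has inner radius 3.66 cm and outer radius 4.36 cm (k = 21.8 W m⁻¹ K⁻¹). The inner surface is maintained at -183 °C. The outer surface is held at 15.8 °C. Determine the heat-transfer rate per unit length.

Q' = 2πk·ΔT/ln(r₂/r₁) = 2π × 21.8 × 198.8 / ln(0.0436/0.0366) = 1.56×10^5 W/m

Q' = 156 kW/m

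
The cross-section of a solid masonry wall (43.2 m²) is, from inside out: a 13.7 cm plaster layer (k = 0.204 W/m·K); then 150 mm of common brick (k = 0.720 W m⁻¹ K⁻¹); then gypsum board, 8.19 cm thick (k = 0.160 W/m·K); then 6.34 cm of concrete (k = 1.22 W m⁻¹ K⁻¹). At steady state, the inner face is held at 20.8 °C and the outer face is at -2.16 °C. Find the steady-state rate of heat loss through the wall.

Resistance network (inner→outer):
  R_plaster = L/(kA) = 0.137/(0.204·43.2) = 0.01555 K/W
  R_common brick = L/(kA) = 0.150/(0.720·43.2) = 0.004823 K/W
  R_gypsum board = L/(kA) = 0.0819/(0.160·43.2) = 0.01185 K/W
  R_concrete = L/(kA) = 0.0634/(1.22·43.2) = 0.001203 K/W
ΣR = 0.01555 + 0.004823 + 0.01185 + 0.001203 = 0.03343 K/W
Q = ΔT/ΣR = (20.8 °C − -2.16 °C)/0.03343 = 687 W

Q = 687 W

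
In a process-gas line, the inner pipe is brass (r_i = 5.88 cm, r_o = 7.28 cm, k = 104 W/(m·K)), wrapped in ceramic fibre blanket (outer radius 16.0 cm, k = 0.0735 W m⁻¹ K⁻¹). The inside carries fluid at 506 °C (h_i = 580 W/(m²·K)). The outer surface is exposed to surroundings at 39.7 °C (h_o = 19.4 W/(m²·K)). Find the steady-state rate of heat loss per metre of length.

Treat each layer as a resistance in series:
  R'_conv,in = 1/(2πr h) = 1/(2π·0.0588·580) = 0.004667 m·K/W
  R'_brass = ln(0.0728/0.0588)/(2πk) = 0.2136/(2π·104) = 3.268×10^-4 m·K/W
  R'_ceramic fibre blanket = ln(0.160/0.0728)/(2πk) = 0.7875/(2π·0.0735) = 1.705 m·K/W
  R'_conv,out = 1/(2πr h) = 1/(2π·0.160·19.4) = 0.05127 m·K/W
ΣR = 0.004667 + 3.268×10^-4 + 1.705 + 0.05127 = 1.761 m·K/W
Q' = ΔT/ΣR = (506 °C − 39.7 °C)/1.761 = 265 W/m

Q' = 265 W/m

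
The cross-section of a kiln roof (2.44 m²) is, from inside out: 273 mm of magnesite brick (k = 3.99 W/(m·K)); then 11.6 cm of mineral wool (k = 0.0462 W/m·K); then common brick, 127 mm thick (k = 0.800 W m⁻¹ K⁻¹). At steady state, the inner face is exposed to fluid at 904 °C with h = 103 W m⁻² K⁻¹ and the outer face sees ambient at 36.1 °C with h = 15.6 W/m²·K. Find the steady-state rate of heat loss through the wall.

Treat each layer as a resistance in series:
  R_conv,in = 1/(hA) = 1/(103·2.44) = 0.003979 K/W
  R_magnesite brick = L/(kA) = 0.273/(3.99·2.44) = 0.02804 K/W
  R_mineral wool = L/(kA) = 0.116/(0.0462·2.44) = 1.029 K/W
  R_common brick = L/(kA) = 0.127/(0.800·2.44) = 0.06506 K/W
  R_conv,out = 1/(hA) = 1/(15.6·2.44) = 0.02627 K/W
ΣR = 0.003979 + 0.02804 + 1.029 + 0.06506 + 0.02627 = 1.152 K/W
Q = ΔT/ΣR = (904 °C − 36.1 °C)/1.152 = 753 W

Q = 753 W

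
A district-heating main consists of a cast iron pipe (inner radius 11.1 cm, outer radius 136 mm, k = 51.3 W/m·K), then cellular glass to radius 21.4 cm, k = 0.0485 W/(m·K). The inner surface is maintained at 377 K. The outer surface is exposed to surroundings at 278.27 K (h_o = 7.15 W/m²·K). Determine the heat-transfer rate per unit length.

Q' = 62.0 W/m

Series thermal resistances, inner to outer:
  R'_cast iron = ln(0.136/0.111)/(2πk) = 0.2031/(2π·51.3) = 6.302×10^-4 m·K/W
  R'_cellular glass = ln(0.214/0.136)/(2πk) = 0.4533/(2π·0.0485) = 1.488 m·K/W
  R'_conv,out = 1/(2πr h) = 1/(2π·0.214·7.15) = 0.1040 m·K/W
ΣR = 6.302×10^-4 + 1.488 + 0.1040 = 1.593 m·K/W
Q' = ΔT/ΣR = (377 K − 278.27 K)/1.593 = 62.0 W/m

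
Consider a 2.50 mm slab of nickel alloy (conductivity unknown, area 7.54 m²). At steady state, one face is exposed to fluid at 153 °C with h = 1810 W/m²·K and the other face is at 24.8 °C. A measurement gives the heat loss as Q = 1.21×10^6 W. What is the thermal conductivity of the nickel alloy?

ΣR = ΔT/Q = |153 − 24.8|/1.21×10^6 = 1.060×10^-4 K/W
Known resistances:
  R_conv,in = 1/(hA) = 1/(1810·7.54) = 7.327×10^-5 K/W
R_nickel alloy = ΣR − ΣR_known = 1.060×10^-4 − 7.327×10^-5 = 3.273×10^-5 K/W
L/(kA) = 3.273×10^-5 ⇒ k = 0.00250/(3.273×10^-5·7.54) = 10.1 W/m·K

k = 10.1 W/m·K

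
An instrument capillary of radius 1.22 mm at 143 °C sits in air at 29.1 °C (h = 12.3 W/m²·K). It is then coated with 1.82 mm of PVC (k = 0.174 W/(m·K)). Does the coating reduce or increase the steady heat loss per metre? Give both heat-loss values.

increases: 10.7 → 22.4 W/m

Critical radius for a cylinder: r_cr = k/h = 0.0141 m = 1.41 cm.
Outer radius after coating: r₂ = 0.00122 + 0.00182 = 0.00304 m.
Since r₁ < r_cr and r₂ ≤ r_cr, the coating moves toward the maximum at r_cr — heat loss rises.
Bare: R = 1/(2πr₁h) = 10.61 m·K/W; Q = 113.9/10.61 = 10.7 W/m.
Coated: R = R_cond + R_conv = 5.092 m·K/W; Q = 113.9/5.092 = 22.4 W/m.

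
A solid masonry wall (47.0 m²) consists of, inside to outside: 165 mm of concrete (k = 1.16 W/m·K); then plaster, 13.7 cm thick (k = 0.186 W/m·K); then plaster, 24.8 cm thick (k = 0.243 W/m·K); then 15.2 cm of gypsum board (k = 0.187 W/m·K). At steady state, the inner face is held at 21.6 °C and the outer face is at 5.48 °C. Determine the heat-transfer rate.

Q = 279 W

Series thermal resistances, inner to outer:
  R_concrete = L/(kA) = 0.165/(1.16·47.0) = 0.003026 K/W
  R_plaster = L/(kA) = 0.137/(0.186·47.0) = 0.01567 K/W
  R_plaster = L/(kA) = 0.248/(0.243·47.0) = 0.02171 K/W
  R_gypsum board = L/(kA) = 0.152/(0.187·47.0) = 0.01729 K/W
ΣR = 0.003026 + 0.01567 + 0.02171 + 0.01729 = 0.05770 K/W
Q = ΔT/ΣR = (21.6 °C − 5.48 °C)/0.05770 = 279 W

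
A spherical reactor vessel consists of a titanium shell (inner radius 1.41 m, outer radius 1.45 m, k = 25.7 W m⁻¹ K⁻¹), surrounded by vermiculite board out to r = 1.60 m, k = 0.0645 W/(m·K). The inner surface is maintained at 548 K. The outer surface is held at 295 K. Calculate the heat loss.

Q = 3170 W

Treat each layer as a resistance in series:
  R_titanium = (1/1.41 − 1/1.45)/(4πk) = 0.01956/(4π·25.7) = 6.058×10^-5 K/W
  R_vermiculite board = (1/1.45 − 1/1.60)/(4πk) = 0.06466/(4π·0.0645) = 0.07977 K/W
ΣR = 6.058×10^-5 + 0.07977 = 0.07983 K/W
Q = ΔT/ΣR = (548 K − 295 K)/0.07983 = 3170 W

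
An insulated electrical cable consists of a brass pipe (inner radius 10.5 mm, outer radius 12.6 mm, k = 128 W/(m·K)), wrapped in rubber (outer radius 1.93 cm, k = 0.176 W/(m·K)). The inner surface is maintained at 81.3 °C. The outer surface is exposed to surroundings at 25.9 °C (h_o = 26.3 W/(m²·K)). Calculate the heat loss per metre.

Q' = 79.2 W/m

Treat each layer as a resistance in series:
  R'_brass = ln(0.0126/0.0105)/(2πk) = 0.1823/(2π·128) = 2.267×10^-4 m·K/W
  R'_rubber = ln(0.0193/0.0126)/(2πk) = 0.4264/(2π·0.176) = 0.3856 m·K/W
  R'_conv,out = 1/(2πr h) = 1/(2π·0.0193·26.3) = 0.3136 m·K/W
ΣR = 2.267×10^-4 + 0.3856 + 0.3136 = 0.6994 m·K/W
Q' = ΔT/ΣR = (81.3 °C − 25.9 °C)/0.6994 = 79.2 W/m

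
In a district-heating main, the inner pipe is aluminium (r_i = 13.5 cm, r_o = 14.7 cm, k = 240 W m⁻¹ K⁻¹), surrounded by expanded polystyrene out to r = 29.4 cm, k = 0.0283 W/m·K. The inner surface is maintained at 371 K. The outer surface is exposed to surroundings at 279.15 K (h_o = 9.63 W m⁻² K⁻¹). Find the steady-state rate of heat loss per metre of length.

Treat each layer as a resistance in series:
  R'_aluminium = ln(0.147/0.135)/(2πk) = 0.08516/(2π·240) = 5.647×10^-5 m·K/W
  R'_expanded polystyrene = ln(0.294/0.147)/(2πk) = 0.6931/(2π·0.0283) = 3.898 m·K/W
  R'_conv,out = 1/(2πr h) = 1/(2π·0.294·9.63) = 0.05621 m·K/W
ΣR = 5.647×10^-5 + 3.898 + 0.05621 = 3.954 m·K/W
Q' = ΔT/ΣR = (371 K − 279.15 K)/3.954 = 23.2 W/m

Q' = 23.2 W/m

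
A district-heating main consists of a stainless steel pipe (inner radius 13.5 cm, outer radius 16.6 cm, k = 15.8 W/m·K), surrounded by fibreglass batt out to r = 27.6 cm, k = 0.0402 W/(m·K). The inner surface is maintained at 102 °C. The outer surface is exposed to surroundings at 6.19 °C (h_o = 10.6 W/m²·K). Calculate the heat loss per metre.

Resistance network (inner→outer):
  R'_stainless steel = ln(0.166/0.135)/(2πk) = 0.2067/(2π·15.8) = 0.002082 m·K/W
  R'_fibreglass batt = ln(0.276/0.166)/(2πk) = 0.5084/(2π·0.0402) = 2.013 m·K/W
  R'_conv,out = 1/(2πr h) = 1/(2π·0.276·10.6) = 0.05440 m·K/W
ΣR = 0.002082 + 2.013 + 0.05440 = 2.069 m·K/W
Q' = ΔT/ΣR = (102 °C − 6.19 °C)/2.069 = 46.3 W/m

Q' = 46.3 W/m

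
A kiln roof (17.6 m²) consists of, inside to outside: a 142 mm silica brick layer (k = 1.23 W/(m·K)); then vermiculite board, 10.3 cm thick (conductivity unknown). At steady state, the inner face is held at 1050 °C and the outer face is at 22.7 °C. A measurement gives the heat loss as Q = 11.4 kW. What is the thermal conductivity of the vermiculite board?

k = 0.0700 W/m·K

ΣR = ΔT/Q = |1050 − 22.7|/11400 = 0.09011 K/W
Known resistances:
  R_silica brick = L/(kA) = 0.142/(1.23·17.6) = 0.006559 K/W
R_vermiculite board = ΣR − ΣR_known = 0.09011 − 0.006559 = 0.08355 K/W
L/(kA) = 0.08355 ⇒ k = 0.103/(0.08355·17.6) = 0.0700 W/m·K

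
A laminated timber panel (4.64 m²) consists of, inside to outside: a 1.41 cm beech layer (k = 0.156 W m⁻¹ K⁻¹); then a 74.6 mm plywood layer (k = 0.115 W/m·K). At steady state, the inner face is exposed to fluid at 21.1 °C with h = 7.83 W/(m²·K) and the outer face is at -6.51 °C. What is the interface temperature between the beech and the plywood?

T = 14.2 °C

Series thermal resistances, inner to outer:
  R_conv,in = 1/(hA) = 1/(7.83·4.64) = 0.02752 K/W
  R_beech = L/(kA) = 0.0141/(0.156·4.64) = 0.01948 K/W
  R_plywood = L/(kA) = 0.0746/(0.115·4.64) = 0.1398 K/W
ΣR = 0.02752 + 0.01948 + 0.1398 = 0.1868 K/W
Q = ΔT/ΣR = (21.1 °C − -6.51 °C)/0.1868 = 147.8 W
From the inner boundary to the beech/plywood interface, ΣR_partial = 0.04700 K/W.
T_interface = T_in − Q·ΣR_partial = 21.1 °C − (147.8)(0.04700) = 14.2 °C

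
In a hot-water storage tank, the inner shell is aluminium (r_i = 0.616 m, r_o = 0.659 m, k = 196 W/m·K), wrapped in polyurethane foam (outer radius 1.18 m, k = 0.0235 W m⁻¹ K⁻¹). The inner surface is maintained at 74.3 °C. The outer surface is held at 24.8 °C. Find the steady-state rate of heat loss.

Q = 21.8 W

Resistance network (inner→outer):
  R_aluminium = (1/0.616 − 1/0.659)/(4πk) = 0.1059/(4π·196) = 4.301×10^-5 K/W
  R_polyurethane foam = (1/0.659 − 1/1.18)/(4πk) = 0.6700/(4π·0.0235) = 2.269 K/W
ΣR = 4.301×10^-5 + 2.269 = 2.269 K/W
Q = ΔT/ΣR = (74.3 °C − 24.8 °C)/2.269 = 21.8 W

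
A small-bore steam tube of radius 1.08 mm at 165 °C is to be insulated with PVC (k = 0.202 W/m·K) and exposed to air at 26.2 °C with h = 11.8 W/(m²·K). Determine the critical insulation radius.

r_cr = 1.71 cm

For a cylinder, r_cr = k_ins/h = 0.202/11.8 = 0.0171 m = 1.71 cm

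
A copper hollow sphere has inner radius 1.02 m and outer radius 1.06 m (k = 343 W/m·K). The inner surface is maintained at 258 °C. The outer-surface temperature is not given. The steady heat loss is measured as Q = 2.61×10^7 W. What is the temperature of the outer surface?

T_out = 34.0 °C

Series resistances:
  R_copper = (1/1.02 − 1/1.06)/(4πk) = 0.03700/(4π·343) = 8.583×10^-6 K/W
ΣR = 8.583×10^-6 K/W
ΔT = Q·ΣR = 2.61×10^7 × 8.583×10^-6 = 224.0 K
Heat flows outward, so T_out = T_in − ΔT = 258 − 224.0 = 34.0 °C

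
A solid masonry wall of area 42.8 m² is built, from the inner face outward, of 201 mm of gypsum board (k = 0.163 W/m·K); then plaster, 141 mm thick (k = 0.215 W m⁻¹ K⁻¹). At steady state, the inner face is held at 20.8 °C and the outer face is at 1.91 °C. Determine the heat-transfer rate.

Treat each layer as a resistance in series:
  R_gypsum board = L/(kA) = 0.201/(0.163·42.8) = 0.02881 K/W
  R_plaster = L/(kA) = 0.141/(0.215·42.8) = 0.01532 K/W
ΣR = 0.02881 + 0.01532 = 0.04413 K/W
Q = ΔT/ΣR = (20.8 °C − 1.91 °C)/0.04413 = 428 W

Q = 428 W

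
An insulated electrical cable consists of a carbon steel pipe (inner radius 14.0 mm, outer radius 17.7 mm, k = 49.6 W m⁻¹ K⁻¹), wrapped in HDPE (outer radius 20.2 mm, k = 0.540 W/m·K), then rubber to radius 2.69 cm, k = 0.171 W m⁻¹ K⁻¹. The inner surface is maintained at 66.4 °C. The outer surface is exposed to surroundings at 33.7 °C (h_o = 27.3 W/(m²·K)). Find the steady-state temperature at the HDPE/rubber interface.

T = 63.9 °C

Treat each layer as a resistance in series:
  R'_carbon steel = ln(0.0177/0.0140)/(2πk) = 0.2345/(2π·49.6) = 7.525×10^-4 m·K/W
  R'_HDPE = ln(0.0202/0.0177)/(2πk) = 0.1321/(2π·0.540) = 0.03894 m·K/W
  R'_rubber = ln(0.0269/0.0202)/(2πk) = 0.2864/(2π·0.171) = 0.2666 m·K/W
  R'_conv,out = 1/(2πr h) = 1/(2π·0.0269·27.3) = 0.2167 m·K/W
ΣR = 7.525×10^-4 + 0.03894 + 0.2666 + 0.2167 = 0.5230 m·K/W
Q' = ΔT/ΣR = (66.4 °C − 33.7 °C)/0.5230 = 62.52 W/m
From the inner boundary to the HDPE/rubber interface, ΣR_partial = 0.03969 m·K/W.
T_interface = T_in − Q'·ΣR_partial = 66.4 °C − (62.52)(0.03969) = 63.9 °C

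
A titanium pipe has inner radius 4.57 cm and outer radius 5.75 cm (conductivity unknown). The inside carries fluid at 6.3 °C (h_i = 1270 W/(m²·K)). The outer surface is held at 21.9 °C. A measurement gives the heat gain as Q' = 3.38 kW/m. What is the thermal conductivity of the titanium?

k = 19.5 W/m·K

ΣR = ΔT/Q' = |6.3 − 21.9|/3380 = 0.004615 m·K/W
Known resistances:
  R'_conv,in = 1/(2πr h) = 1/(2π·0.0457·1270) = 0.002742 m·K/W
R_titanium = ΣR − ΣR_known = 0.004615 − 0.002742 = 0.001873 m·K/W
ln(r₂/r₁)/(2πk) = 0.001873 ⇒ k = 0.2297/(2π·0.001873) = 19.5 W/m·K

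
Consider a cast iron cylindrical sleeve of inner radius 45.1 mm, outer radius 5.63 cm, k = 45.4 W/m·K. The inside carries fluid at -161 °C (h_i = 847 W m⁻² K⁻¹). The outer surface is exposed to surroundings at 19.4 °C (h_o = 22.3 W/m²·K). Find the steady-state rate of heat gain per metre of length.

Q' = 1370 W/m

Treat each layer as a resistance in series:
  R'_conv,in = 1/(2πr h) = 1/(2π·0.0451·847) = 0.004166 m·K/W
  R'_cast iron = ln(0.0563/0.0451)/(2πk) = 0.2218/(2π·45.4) = 7.776×10^-4 m·K/W
  R'_conv,out = 1/(2πr h) = 1/(2π·0.0563·22.3) = 0.1268 m·K/W
ΣR = 0.004166 + 7.776×10^-4 + 0.1268 = 0.1317 m·K/W
Q' = ΔT/ΣR = (-161 °C − 19.4 °C)/0.1317 = -1370 W/m
(Negative Q' ⇒ heat flows inward; heat gain = 1370 W/m.)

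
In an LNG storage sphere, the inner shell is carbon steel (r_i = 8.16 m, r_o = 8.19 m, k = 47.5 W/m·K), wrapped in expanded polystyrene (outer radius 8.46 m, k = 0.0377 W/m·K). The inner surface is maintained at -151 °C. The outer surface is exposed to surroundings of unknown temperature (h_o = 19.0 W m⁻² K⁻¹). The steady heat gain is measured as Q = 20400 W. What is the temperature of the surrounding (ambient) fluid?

Sum the resistances:
  R_carbon steel = (1/8.16 − 1/8.19)/(4πk) = 4.489×10^-4/(4π·47.5) = 7.520×10^-7 K/W
  R_expanded polystyrene = (1/8.19 − 1/8.46)/(4πk) = 0.003897/(4π·0.0377) = 0.008225 K/W
  R_conv,out = 1/(4πr²h) = 1/(4π·8.46²·19.0) = 5.852×10^-5 K/W
ΣR = 0.008285 K/W
ΔT = Q·ΣR = 20400 × 0.008285 = 169.0 K
Heat flows inward, so T_out = T_in + ΔT = -151 + 169.0 = 18.0 °C

T_out = 18.0 °C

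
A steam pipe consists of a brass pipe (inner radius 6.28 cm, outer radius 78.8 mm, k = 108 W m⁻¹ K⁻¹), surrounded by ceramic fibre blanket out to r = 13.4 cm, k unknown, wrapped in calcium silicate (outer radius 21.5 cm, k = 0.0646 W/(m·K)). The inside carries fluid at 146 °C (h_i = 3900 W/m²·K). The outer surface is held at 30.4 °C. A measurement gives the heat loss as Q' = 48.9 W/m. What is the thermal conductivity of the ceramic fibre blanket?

k = 0.0705 W/m·K

ΣR = ΔT/Q' = |146 − 30.4|/48.9 = 2.364 m·K/W
Known resistances:
  R'_conv,in = 1/(2πr h) = 1/(2π·0.0628·3900) = 6.498×10^-4 m·K/W
  R'_brass = ln(0.0788/0.0628)/(2πk) = 0.2270/(2π·108) = 3.345×10^-4 m·K/W
  R'_calcium silicate = ln(0.215/0.134)/(2πk) = 0.4728/(2π·0.0646) = 1.165 m·K/W
R_ceramic fibre blanket = ΣR − ΣR_known = 2.364 − 1.166 = 1.198 m·K/W
ln(r₂/r₁)/(2πk) = 1.198 ⇒ k = 0.5309/(2π·1.198) = 0.0705 W/m·K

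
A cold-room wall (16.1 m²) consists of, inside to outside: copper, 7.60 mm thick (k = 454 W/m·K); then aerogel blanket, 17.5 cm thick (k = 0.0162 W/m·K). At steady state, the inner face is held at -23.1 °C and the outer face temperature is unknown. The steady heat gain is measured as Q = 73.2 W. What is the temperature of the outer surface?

T_out = 26.0 °C

Series resistances:
  R_copper = L/(kA) = 0.00760/(454·16.1) = 1.040×10^-6 K/W
  R_aerogel blanket = L/(kA) = 0.175/(0.0162·16.1) = 0.6710 K/W
ΣR = 0.6710 K/W
ΔT = Q·ΣR = 73.2 × 0.6710 = 49.12 K
Heat flows inward, so T_out = T_in + ΔT = -23.1 + 49.12 = 26.0 °C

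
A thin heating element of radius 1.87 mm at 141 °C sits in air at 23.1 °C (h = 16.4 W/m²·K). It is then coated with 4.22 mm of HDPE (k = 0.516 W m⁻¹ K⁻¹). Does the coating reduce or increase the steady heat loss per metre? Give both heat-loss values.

Critical radius for a cylinder: r_cr = k/h = 0.0315 m = 3.15 cm.
Outer radius after coating: r₂ = 0.00187 + 0.00422 = 0.00609 m.
Since r₁ < r_cr and r₂ ≤ r_cr, the coating moves toward the maximum at r_cr — heat loss rises.
Bare: R = 1/(2πr₁h) = 5.190 m·K/W; Q = 117.9/5.190 = 22.7 W/m.
Coated: R = R_cond + R_conv = 1.958 m·K/W; Q = 117.9/1.958 = 60.2 W/m.

increases: 22.7 → 60.2 W/m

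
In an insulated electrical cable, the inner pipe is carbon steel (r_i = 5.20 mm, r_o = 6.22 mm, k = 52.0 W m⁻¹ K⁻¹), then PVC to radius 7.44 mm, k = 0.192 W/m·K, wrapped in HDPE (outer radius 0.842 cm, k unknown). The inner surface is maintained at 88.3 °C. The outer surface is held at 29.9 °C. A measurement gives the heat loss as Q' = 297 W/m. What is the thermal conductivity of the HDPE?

ΣR = ΔT/Q' = |88.3 − 29.9|/297 = 0.1966 m·K/W
Known resistances:
  R'_carbon steel = ln(0.00622/0.00520)/(2πk) = 0.1791/(2π·52.0) = 5.482×10^-4 m·K/W
  R'_PVC = ln(0.00744/0.00622)/(2πk) = 0.1791/(2π·0.192) = 0.1485 m·K/W
R_HDPE = ΣR − ΣR_known = 0.1966 − 0.1490 = 0.04760 m·K/W
ln(r₂/r₁)/(2πk) = 0.04760 ⇒ k = 0.1237/(2π·0.04760) = 0.414 W/m·K

k = 0.414 W/m·K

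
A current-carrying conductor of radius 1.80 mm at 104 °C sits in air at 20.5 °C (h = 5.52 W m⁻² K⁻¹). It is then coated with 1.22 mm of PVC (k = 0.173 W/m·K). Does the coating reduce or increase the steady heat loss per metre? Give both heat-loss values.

increases: 5.21 → 8.33 W/m

Critical radius for a cylinder: r_cr = k/h = 0.0313 m = 3.13 cm.
Outer radius after coating: r₂ = 0.00180 + 0.00122 = 0.00302 m.
Since r₁ < r_cr and r₂ ≤ r_cr, the coating moves toward the maximum at r_cr — heat loss rises.
Bare: R = 1/(2πr₁h) = 16.02 m·K/W; Q = 83.5/16.02 = 5.21 W/m.
Coated: R = R_cond + R_conv = 10.02 m·K/W; Q = 83.5/10.02 = 8.33 W/m.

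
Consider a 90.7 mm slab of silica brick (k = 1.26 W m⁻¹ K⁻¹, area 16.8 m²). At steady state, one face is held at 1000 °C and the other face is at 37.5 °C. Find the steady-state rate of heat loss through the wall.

Q = 2.25×10^5 W

Q = kA·ΔT/L = 1.26 × 16.8 × |1000 °C − 37.5 °C| / 0.0907 = 2.25×10^5 W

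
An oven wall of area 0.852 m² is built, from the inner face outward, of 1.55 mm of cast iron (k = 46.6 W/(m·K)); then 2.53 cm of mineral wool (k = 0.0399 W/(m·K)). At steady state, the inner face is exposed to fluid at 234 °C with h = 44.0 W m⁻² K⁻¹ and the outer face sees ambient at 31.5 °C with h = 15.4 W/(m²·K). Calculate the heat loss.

Q = 239 W

Series thermal resistances, inner to outer:
  R_conv,in = 1/(hA) = 1/(44.0·0.852) = 0.02668 K/W
  R_cast iron = L/(kA) = 0.00155/(46.6·0.852) = 3.904×10^-5 K/W
  R_mineral wool = L/(kA) = 0.0253/(0.0399·0.852) = 0.7442 K/W
  R_conv,out = 1/(hA) = 1/(15.4·0.852) = 0.07621 K/W
ΣR = 0.02668 + 3.904×10^-5 + 0.7442 + 0.07621 = 0.8471 K/W
Q = ΔT/ΣR = (234 °C − 31.5 °C)/0.8471 = 239 W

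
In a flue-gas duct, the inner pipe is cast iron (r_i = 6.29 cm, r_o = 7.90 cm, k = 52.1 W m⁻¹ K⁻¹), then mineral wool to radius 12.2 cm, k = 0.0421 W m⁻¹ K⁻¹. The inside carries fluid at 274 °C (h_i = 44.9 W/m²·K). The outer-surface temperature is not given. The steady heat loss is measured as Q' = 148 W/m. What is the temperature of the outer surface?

T_out = 22.4 °C

Sum the resistances:
  R'_conv,in = 1/(2πr h) = 1/(2π·0.0629·44.9) = 0.05635 m·K/W
  R'_cast iron = ln(0.0790/0.0629)/(2πk) = 0.2279/(2π·52.1) = 6.962×10^-4 m·K/W
  R'_mineral wool = ln(0.122/0.0790)/(2πk) = 0.4346/(2π·0.0421) = 1.643 m·K/W
ΣR = 1.700 m·K/W
ΔT = Q'·ΣR = 148 × 1.700 = 251.6 K
Heat flows outward, so T_out = T_in − ΔT = 274 − 251.6 = 22.4 °C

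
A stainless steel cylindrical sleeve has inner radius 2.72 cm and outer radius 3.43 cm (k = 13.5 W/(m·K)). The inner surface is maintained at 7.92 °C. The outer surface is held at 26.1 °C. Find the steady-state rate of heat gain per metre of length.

Q' = 2πk·ΔT/ln(r₂/r₁) = 2π × 13.5 × 18.18 / ln(0.0343/0.0272) = 6650 W/m

Q' = 6650 W/m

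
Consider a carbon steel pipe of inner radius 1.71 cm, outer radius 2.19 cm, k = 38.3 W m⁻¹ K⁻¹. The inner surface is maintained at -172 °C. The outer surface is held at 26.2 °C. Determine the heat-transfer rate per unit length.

Q' = 193 kW/m

Q' = 2πk·ΔT/ln(r₂/r₁) = 2π × 38.3 × 198.2 / ln(0.0219/0.0171) = 1.93×10^5 W/m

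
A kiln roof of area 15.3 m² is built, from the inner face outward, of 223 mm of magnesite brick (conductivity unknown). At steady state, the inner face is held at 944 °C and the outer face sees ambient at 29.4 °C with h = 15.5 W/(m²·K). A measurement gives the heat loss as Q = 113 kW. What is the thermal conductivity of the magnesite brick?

ΣR = ΔT/Q = |944 − 29.4|/1.13×10^5 = 0.008094 K/W
Known resistances:
  R_conv,out = 1/(hA) = 1/(15.5·15.3) = 0.004217 K/W
R_magnesite brick = ΣR − ΣR_known = 0.008094 − 0.004217 = 0.003877 K/W
L/(kA) = 0.003877 ⇒ k = 0.223/(0.003877·15.3) = 3.76 W/m·K

k = 3.76 W/m·K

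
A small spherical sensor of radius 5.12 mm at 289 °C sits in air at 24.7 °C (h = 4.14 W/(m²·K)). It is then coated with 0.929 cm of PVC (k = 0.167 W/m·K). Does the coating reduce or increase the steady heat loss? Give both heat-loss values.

Critical radius for a sphere: r_cr = 2k/h = 0.0807 m = 8.07 cm.
Outer radius after coating: r₂ = 0.00512 + 0.00929 = 0.01441 m.
Since r₁ < r_cr and r₂ ≤ r_cr, the coating moves toward the maximum at r_cr — heat loss rises.
Bare: R = 1/(4πr₁²h) = 733.2 K/W; Q = 264.3/733.2 = 0.360 W.
Coated: R = R_cond + R_conv = 152.6 K/W; Q = 264.3/152.6 = 1.73 W.

increases: 0.360 → 1.73 W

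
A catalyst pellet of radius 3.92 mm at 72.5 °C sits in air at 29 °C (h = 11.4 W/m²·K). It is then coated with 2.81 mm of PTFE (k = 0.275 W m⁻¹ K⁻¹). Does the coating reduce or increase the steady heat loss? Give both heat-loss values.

increases: 0.0958 → 0.235 W

Critical radius for a sphere: r_cr = 2k/h = 0.0482 m = 4.82 cm.
Outer radius after coating: r₂ = 0.00392 + 0.00281 = 0.00673 m.
Since r₁ < r_cr and r₂ ≤ r_cr, the coating moves toward the maximum at r_cr — heat loss rises.
Bare: R = 1/(4πr₁²h) = 454.3 K/W; Q = 43.5/454.3 = 0.0958 W.
Coated: R = R_cond + R_conv = 184.9 K/W; Q = 43.5/184.9 = 0.235 W.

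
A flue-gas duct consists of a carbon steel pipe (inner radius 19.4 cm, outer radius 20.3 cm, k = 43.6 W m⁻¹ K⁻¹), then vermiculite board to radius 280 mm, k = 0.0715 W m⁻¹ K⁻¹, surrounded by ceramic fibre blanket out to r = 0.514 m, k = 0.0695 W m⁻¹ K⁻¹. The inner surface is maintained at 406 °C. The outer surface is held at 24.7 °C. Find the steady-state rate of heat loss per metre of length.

Resistance network (inner→outer):
  R'_carbon steel = ln(0.203/0.194)/(2πk) = 0.04535/(2π·43.6) = 1.655×10^-4 m·K/W
  R'_vermiculite board = ln(0.280/0.203)/(2πk) = 0.3216/(2π·0.0715) = 0.7158 m·K/W
  R'_ceramic fibre blanket = ln(0.514/0.280)/(2πk) = 0.6074/(2π·0.0695) = 1.391 m·K/W
ΣR = 1.655×10^-4 + 0.7158 + 1.391 = 2.107 m·K/W
Q' = ΔT/ΣR = (406 °C − 24.7 °C)/2.107 = 181 W/m

Q' = 181 W/m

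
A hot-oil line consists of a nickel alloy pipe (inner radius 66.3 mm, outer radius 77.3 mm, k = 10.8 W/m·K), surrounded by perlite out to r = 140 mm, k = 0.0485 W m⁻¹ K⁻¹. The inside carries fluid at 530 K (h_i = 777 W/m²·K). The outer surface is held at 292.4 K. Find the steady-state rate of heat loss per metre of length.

Series thermal resistances, inner to outer:
  R'_conv,in = 1/(2πr h) = 1/(2π·0.0663·777) = 0.003089 m·K/W
  R'_nickel alloy = ln(0.0773/0.0663)/(2πk) = 0.1535/(2π·10.8) = 0.002262 m·K/W
  R'_perlite = ln(0.140/0.0773)/(2πk) = 0.5939/(2π·0.0485) = 1.949 m·K/W
ΣR = 0.003089 + 0.002262 + 1.949 = 1.954 m·K/W
Q' = ΔT/ΣR = (530 K − 292.4 K)/1.954 = 122 W/m

Q' = 122 W/m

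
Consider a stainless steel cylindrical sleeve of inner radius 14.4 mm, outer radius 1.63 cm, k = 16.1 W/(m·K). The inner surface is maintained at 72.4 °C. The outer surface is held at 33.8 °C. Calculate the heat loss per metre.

Q' = 31500 W/m

Q' = 2πk·ΔT/ln(r₂/r₁) = 2π × 16.1 × 38.6 / ln(0.0163/0.0144) = 31500 W/m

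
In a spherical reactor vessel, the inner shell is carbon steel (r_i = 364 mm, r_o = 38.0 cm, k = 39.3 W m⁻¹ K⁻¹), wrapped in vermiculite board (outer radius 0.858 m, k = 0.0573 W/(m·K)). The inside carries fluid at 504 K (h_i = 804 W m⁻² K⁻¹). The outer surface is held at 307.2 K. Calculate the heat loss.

Resistance network (inner→outer):
  R_conv,in = 1/(4πr²h) = 1/(4π·0.364²·804) = 7.470×10^-4 K/W
  R_carbon steel = (1/0.364 − 1/0.380)/(4πk) = 0.1157/(4π·39.3) = 2.342×10^-4 K/W
  R_vermiculite board = (1/0.380 − 1/0.858)/(4πk) = 1.466/(4π·0.0573) = 2.036 K/W
ΣR = 7.470×10^-4 + 2.342×10^-4 + 2.036 = 2.037 K/W
Q = ΔT/ΣR = (504 K − 307.2 K)/2.037 = 96.6 W

Q = 96.6 W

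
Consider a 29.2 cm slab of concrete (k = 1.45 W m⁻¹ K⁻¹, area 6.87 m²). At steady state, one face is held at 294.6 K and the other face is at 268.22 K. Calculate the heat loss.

Q = 900 W

Q = kA·ΔT/L = 1.45 × 6.87 × |294.6 K − 268.22 K| / 0.292 = 900 W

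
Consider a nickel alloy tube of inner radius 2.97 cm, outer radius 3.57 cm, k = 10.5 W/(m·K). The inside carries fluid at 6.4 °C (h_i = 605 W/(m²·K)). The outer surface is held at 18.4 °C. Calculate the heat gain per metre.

Resistance network (inner→outer):
  R'_conv,in = 1/(2πr h) = 1/(2π·0.0297·605) = 0.008857 m·K/W
  R'_nickel alloy = ln(0.0357/0.0297)/(2πk) = 0.1840/(2π·10.5) = 0.002789 m·K/W
ΣR = 0.008857 + 0.002789 = 0.01165 m·K/W
Q' = ΔT/ΣR = (6.4 °C − 18.4 °C)/0.01165 = -1030 W/m
(Negative Q' ⇒ heat flows inward; heat gain = 1030 W/m.)

Q' = 1030 W/m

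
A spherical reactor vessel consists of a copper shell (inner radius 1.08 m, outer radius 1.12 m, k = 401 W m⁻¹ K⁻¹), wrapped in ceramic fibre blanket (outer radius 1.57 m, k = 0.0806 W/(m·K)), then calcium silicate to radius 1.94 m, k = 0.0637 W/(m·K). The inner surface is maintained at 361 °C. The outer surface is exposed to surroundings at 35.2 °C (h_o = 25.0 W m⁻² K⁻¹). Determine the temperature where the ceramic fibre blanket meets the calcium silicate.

T = 158 °C

Resistance network (inner→outer):
  R_copper = (1/1.08 − 1/1.12)/(4πk) = 0.03307/(4π·401) = 6.562×10^-6 K/W
  R_ceramic fibre blanket = (1/1.12 − 1/1.57)/(4πk) = 0.2559/(4π·0.0806) = 0.2527 K/W
  R_calcium silicate = (1/1.57 − 1/1.94)/(4πk) = 0.1215/(4π·0.0637) = 0.1518 K/W
  R_conv,out = 1/(4πr²h) = 1/(4π·1.94²·25.0) = 8.458×10^-4 K/W
ΣR = 6.562×10^-6 + 0.2527 + 0.1518 + 8.458×10^-4 = 0.4054 K/W
Q = ΔT/ΣR = (361 °C − 35.2 °C)/0.4054 = 803.7 W
From the inner boundary to the ceramic fibre blanket/calcium silicate interface, ΣR_partial = 0.2527 K/W.
T_interface = T_in − Q·ΣR_partial = 361 °C − (803.7)(0.2527) = 158 °C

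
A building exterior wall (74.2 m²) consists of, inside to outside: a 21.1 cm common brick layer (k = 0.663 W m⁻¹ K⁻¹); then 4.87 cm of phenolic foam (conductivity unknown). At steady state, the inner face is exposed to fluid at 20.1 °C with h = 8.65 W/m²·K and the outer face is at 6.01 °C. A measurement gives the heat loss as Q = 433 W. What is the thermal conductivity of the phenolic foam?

k = 0.0246 W/m·K

ΣR = ΔT/Q = |20.1 − 6.01|/433 = 0.03254 K/W
Known resistances:
  R_conv,in = 1/(hA) = 1/(8.65·74.2) = 0.001558 K/W
  R_common brick = L/(kA) = 0.211/(0.663·74.2) = 0.004289 K/W
R_phenolic foam = ΣR − ΣR_known = 0.03254 − 0.005847 = 0.02669 K/W
L/(kA) = 0.02669 ⇒ k = 0.0487/(0.02669·74.2) = 0.0246 W/m·K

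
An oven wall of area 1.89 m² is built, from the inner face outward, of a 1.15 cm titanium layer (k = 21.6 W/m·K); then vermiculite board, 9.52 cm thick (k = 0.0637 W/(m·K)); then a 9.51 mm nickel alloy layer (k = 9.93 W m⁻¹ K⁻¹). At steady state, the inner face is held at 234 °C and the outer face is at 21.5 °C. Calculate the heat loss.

Resistance network (inner→outer):
  R_titanium = L/(kA) = 0.0115/(21.6·1.89) = 2.817×10^-4 K/W
  R_vermiculite board = L/(kA) = 0.0952/(0.0637·1.89) = 0.7907 K/W
  R_nickel alloy = L/(kA) = 0.00951/(9.93·1.89) = 5.067×10^-4 K/W
ΣR = 2.817×10^-4 + 0.7907 + 5.067×10^-4 = 0.7915 K/W
Q = ΔT/ΣR = (234 °C − 21.5 °C)/0.7915 = 268 W

Q = 268 W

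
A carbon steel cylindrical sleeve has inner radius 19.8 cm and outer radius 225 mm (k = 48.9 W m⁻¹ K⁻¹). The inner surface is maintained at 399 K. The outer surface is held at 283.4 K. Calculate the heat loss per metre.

Q' = 278 kW/m

Q' = 2πk·ΔT/ln(r₂/r₁) = 2π × 48.9 × 115.6 / ln(0.225/0.198) = 2.78×10^5 W/m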